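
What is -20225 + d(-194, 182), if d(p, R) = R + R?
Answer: -19861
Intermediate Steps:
d(p, R) = 2*R
-20225 + d(-194, 182) = -20225 + 2*182 = -20225 + 364 = -19861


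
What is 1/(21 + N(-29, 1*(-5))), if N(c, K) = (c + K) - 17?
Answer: -1/30 ≈ -0.033333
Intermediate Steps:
N(c, K) = -17 + K + c (N(c, K) = (K + c) - 17 = -17 + K + c)
1/(21 + N(-29, 1*(-5))) = 1/(21 + (-17 + 1*(-5) - 29)) = 1/(21 + (-17 - 5 - 29)) = 1/(21 - 51) = 1/(-30) = -1/30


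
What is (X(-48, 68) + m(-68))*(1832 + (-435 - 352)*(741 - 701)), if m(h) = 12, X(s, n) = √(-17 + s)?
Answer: -355776 - 29648*I*√65 ≈ -3.5578e+5 - 2.3903e+5*I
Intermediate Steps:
(X(-48, 68) + m(-68))*(1832 + (-435 - 352)*(741 - 701)) = (√(-17 - 48) + 12)*(1832 + (-435 - 352)*(741 - 701)) = (√(-65) + 12)*(1832 - 787*40) = (I*√65 + 12)*(1832 - 31480) = (12 + I*√65)*(-29648) = -355776 - 29648*I*√65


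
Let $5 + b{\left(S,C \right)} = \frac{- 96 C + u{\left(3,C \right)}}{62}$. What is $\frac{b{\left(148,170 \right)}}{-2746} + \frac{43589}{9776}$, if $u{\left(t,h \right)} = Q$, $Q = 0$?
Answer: $\frac{145840179}{32007376} \approx 4.5565$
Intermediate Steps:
$u{\left(t,h \right)} = 0$
$b{\left(S,C \right)} = -5 - \frac{48 C}{31}$ ($b{\left(S,C \right)} = -5 + \frac{- 96 C + 0}{62} = -5 + - 96 C \frac{1}{62} = -5 - \frac{48 C}{31}$)
$\frac{b{\left(148,170 \right)}}{-2746} + \frac{43589}{9776} = \frac{-5 - \frac{8160}{31}}{-2746} + \frac{43589}{9776} = \left(-5 - \frac{8160}{31}\right) \left(- \frac{1}{2746}\right) + 43589 \cdot \frac{1}{9776} = \left(- \frac{8315}{31}\right) \left(- \frac{1}{2746}\right) + \frac{3353}{752} = \frac{8315}{85126} + \frac{3353}{752} = \frac{145840179}{32007376}$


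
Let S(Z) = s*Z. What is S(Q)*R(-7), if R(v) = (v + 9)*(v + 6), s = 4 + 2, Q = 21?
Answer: -252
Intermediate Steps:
s = 6
R(v) = (6 + v)*(9 + v) (R(v) = (9 + v)*(6 + v) = (6 + v)*(9 + v))
S(Z) = 6*Z
S(Q)*R(-7) = (6*21)*(54 + (-7)**2 + 15*(-7)) = 126*(54 + 49 - 105) = 126*(-2) = -252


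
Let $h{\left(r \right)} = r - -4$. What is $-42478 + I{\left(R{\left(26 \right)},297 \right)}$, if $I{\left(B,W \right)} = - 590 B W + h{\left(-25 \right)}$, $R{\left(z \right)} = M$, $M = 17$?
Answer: $-3021409$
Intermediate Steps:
$R{\left(z \right)} = 17$
$h{\left(r \right)} = 4 + r$ ($h{\left(r \right)} = r + 4 = 4 + r$)
$I{\left(B,W \right)} = -21 - 590 B W$ ($I{\left(B,W \right)} = - 590 B W + \left(4 - 25\right) = - 590 B W - 21 = -21 - 590 B W$)
$-42478 + I{\left(R{\left(26 \right)},297 \right)} = -42478 - \left(21 + 10030 \cdot 297\right) = -42478 - 2978931 = -3021409$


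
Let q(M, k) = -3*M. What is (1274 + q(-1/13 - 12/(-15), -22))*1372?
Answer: 113421868/65 ≈ 1.7450e+6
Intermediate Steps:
(1274 + q(-1/13 - 12/(-15), -22))*1372 = (1274 - 3*(-1/13 - 12/(-15)))*1372 = (1274 - 3*(-1*1/13 - 12*(-1/15)))*1372 = (1274 - 3*(-1/13 + ⅘))*1372 = (1274 - 3*47/65)*1372 = (1274 - 141/65)*1372 = (82669/65)*1372 = 113421868/65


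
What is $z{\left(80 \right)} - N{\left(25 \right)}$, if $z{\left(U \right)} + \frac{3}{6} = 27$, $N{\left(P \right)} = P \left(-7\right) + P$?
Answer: $\frac{353}{2} \approx 176.5$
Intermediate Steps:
$N{\left(P \right)} = - 6 P$ ($N{\left(P \right)} = - 7 P + P = - 6 P$)
$z{\left(U \right)} = \frac{53}{2}$ ($z{\left(U \right)} = - \frac{1}{2} + 27 = \frac{53}{2}$)
$z{\left(80 \right)} - N{\left(25 \right)} = \frac{53}{2} - \left(-6\right) 25 = \frac{53}{2} - -150 = \frac{53}{2} + 150 = \frac{353}{2}$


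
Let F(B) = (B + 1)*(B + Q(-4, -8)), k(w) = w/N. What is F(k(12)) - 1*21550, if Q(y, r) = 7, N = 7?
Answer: -1054791/49 ≈ -21526.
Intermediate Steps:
k(w) = w/7
F(B) = (1 + B)*(7 + B) (F(B) = (B + 1)*(B + 7) = (1 + B)*(7 + B))
F(k(12)) - 1*21550 = (7 + ((⅐)*12)² + 8*((⅐)*12)) - 1*21550 = (7 + (12/7)² + 8*(12/7)) - 21550 = (7 + 144/49 + 96/7) - 21550 = 1159/49 - 21550 = -1054791/49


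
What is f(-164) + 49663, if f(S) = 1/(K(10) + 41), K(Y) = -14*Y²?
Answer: 67492016/1359 ≈ 49663.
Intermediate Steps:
f(S) = -1/1359 (f(S) = 1/(-14*10² + 41) = 1/(-14*100 + 41) = 1/(-1400 + 41) = 1/(-1359) = -1/1359)
f(-164) + 49663 = -1/1359 + 49663 = 67492016/1359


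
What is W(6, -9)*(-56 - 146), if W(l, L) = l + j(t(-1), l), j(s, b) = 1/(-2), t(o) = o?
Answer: -1111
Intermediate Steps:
j(s, b) = -1/2
W(l, L) = -1/2 + l (W(l, L) = l - 1/2 = -1/2 + l)
W(6, -9)*(-56 - 146) = (-1/2 + 6)*(-56 - 146) = (11/2)*(-202) = -1111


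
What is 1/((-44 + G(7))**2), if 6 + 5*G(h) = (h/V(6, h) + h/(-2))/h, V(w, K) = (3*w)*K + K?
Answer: 1768900/3629701009 ≈ 0.00048734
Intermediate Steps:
V(w, K) = K + 3*K*w (V(w, K) = 3*K*w + K = K + 3*K*w)
G(h) = -6/5 + (1/19 - h/2)/(5*h) (G(h) = -6/5 + ((h/((h*(1 + 3*6))) + h/(-2))/h)/5 = -6/5 + ((h/((h*(1 + 18))) + h*(-1/2))/h)/5 = -6/5 + ((h/((h*19)) - h/2)/h)/5 = -6/5 + ((h/((19*h)) - h/2)/h)/5 = -6/5 + ((h*(1/(19*h)) - h/2)/h)/5 = -6/5 + ((1/19 - h/2)/h)/5 = -6/5 + (1/19 - h/2)/(5*h))
1/((-44 + G(7))**2) = 1/((-44 + (1/190)*(2 - 247*7)/7)**2) = 1/((-44 + (1/190)*(1/7)*(2 - 1729))**2) = 1/((-44 + (1/190)*(1/7)*(-1727))**2) = 1/((-44 - 1727/1330)**2) = 1/((-60247/1330)**2) = 1/(3629701009/1768900) = 1768900/3629701009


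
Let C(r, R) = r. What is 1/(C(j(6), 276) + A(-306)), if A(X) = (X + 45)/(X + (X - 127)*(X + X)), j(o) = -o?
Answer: -29410/176489 ≈ -0.16664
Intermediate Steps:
A(X) = (45 + X)/(X + 2*X*(-127 + X)) (A(X) = (45 + X)/(X + (-127 + X)*(2*X)) = (45 + X)/(X + 2*X*(-127 + X)))
1/(C(j(6), 276) + A(-306)) = 1/(-1*6 + (45 - 306)/((-306)*(-253 + 2*(-306)))) = 1/(-6 - 1/306*(-261)/(-253 - 612)) = 1/(-6 - 1/306*(-261)/(-865)) = 1/(-6 - 1/306*(-1/865)*(-261)) = 1/(-6 - 29/29410) = 1/(-176489/29410) = -29410/176489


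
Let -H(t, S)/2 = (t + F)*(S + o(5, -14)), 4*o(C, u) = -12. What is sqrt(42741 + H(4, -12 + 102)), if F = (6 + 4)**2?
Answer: sqrt(24645) ≈ 156.99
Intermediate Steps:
o(C, u) = -3 (o(C, u) = (1/4)*(-12) = -3)
F = 100 (F = 10**2 = 100)
H(t, S) = -2*(-3 + S)*(100 + t) (H(t, S) = -2*(t + 100)*(S - 3) = -2*(100 + t)*(-3 + S) = -2*(-3 + S)*(100 + t))
sqrt(42741 + H(4, -12 + 102)) = sqrt(42741 + (600 - 200*(-12 + 102) + 6*4 - 2*(-12 + 102)*4)) = sqrt(42741 + (600 - 200*90 + 24 - 2*90*4)) = sqrt(42741 + (600 - 18000 + 24 - 720)) = sqrt(42741 - 18096) = sqrt(24645)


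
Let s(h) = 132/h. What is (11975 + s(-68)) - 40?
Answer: 202862/17 ≈ 11933.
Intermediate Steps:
(11975 + s(-68)) - 40 = (11975 + 132/(-68)) - 40 = (11975 + 132*(-1/68)) - 40 = (11975 - 33/17) - 40 = 203542/17 - 40 = 202862/17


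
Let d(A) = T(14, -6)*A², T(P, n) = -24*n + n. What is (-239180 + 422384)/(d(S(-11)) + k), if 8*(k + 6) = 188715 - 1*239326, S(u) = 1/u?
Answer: -177341472/6128635 ≈ -28.937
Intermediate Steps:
T(P, n) = -23*n
d(A) = 138*A² (d(A) = (-23*(-6))*A² = 138*A²)
k = -50659/8 (k = -6 + (188715 - 1*239326)/8 = -6 + (188715 - 239326)/8 = -6 + (⅛)*(-50611) = -6 - 50611/8 = -50659/8 ≈ -6332.4)
(-239180 + 422384)/(d(S(-11)) + k) = (-239180 + 422384)/(138*(1/(-11))² - 50659/8) = 183204/(138*(-1/11)² - 50659/8) = 183204/(138*(1/121) - 50659/8) = 183204/(138/121 - 50659/8) = 183204/(-6128635/968) = 183204*(-968/6128635) = -177341472/6128635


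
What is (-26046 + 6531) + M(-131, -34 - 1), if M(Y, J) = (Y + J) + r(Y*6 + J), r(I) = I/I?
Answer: -19680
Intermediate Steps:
r(I) = 1
M(Y, J) = 1 + J + Y (M(Y, J) = (Y + J) + 1 = (J + Y) + 1 = 1 + J + Y)
(-26046 + 6531) + M(-131, -34 - 1) = (-26046 + 6531) + (1 + (-34 - 1) - 131) = -19515 + (1 - 35 - 131) = -19515 - 165 = -19680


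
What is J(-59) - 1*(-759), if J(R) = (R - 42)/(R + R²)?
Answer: 2597197/3422 ≈ 758.97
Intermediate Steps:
J(R) = (-42 + R)/(R + R²)
J(-59) - 1*(-759) = (-42 - 59)/((-59)*(1 - 59)) - 1*(-759) = -1/59*(-101)/(-58) + 759 = -1/59*(-1/58)*(-101) + 759 = -101/3422 + 759 = 2597197/3422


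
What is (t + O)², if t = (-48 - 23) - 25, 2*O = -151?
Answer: 117649/4 ≈ 29412.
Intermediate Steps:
O = -151/2 (O = (½)*(-151) = -151/2 ≈ -75.500)
t = -96 (t = -71 - 25 = -96)
(t + O)² = (-96 - 151/2)² = (-343/2)² = 117649/4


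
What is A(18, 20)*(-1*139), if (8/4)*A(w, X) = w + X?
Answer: -2641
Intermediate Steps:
A(w, X) = X/2 + w/2 (A(w, X) = (w + X)/2 = (X + w)/2 = X/2 + w/2)
A(18, 20)*(-1*139) = ((1/2)*20 + (1/2)*18)*(-1*139) = (10 + 9)*(-139) = 19*(-139) = -2641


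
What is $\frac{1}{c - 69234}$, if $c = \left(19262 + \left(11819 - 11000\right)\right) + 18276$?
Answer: $- \frac{1}{30877} \approx -3.2387 \cdot 10^{-5}$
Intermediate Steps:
$c = 38357$ ($c = \left(19262 + 819\right) + 18276 = 20081 + 18276 = 38357$)
$\frac{1}{c - 69234} = \frac{1}{38357 - 69234} = \frac{1}{-30877} = - \frac{1}{30877}$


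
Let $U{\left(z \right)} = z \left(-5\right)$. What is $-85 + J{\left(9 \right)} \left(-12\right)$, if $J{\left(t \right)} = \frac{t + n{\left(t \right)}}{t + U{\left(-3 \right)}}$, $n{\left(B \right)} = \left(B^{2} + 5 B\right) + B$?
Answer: $-157$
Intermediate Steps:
$U{\left(z \right)} = - 5 z$
$n{\left(B \right)} = B^{2} + 6 B$
$J{\left(t \right)} = \frac{t + t \left(6 + t\right)}{15 + t}$ ($J{\left(t \right)} = \frac{t + t \left(6 + t\right)}{t - -15} = \frac{t + t \left(6 + t\right)}{t + 15} = \frac{t + t \left(6 + t\right)}{15 + t}$)
$-85 + J{\left(9 \right)} \left(-12\right) = -85 + \frac{9 \left(7 + 9\right)}{15 + 9} \left(-12\right) = -85 + 9 \cdot \frac{1}{24} \cdot 16 \left(-12\right) = -85 + 6 \left(-12\right) = -85 - 72 = -157$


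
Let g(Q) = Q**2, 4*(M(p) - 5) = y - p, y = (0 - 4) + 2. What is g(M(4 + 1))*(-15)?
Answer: -2535/16 ≈ -158.44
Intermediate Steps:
y = -2 (y = -4 + 2 = -2)
M(p) = 9/2 - p/4 (M(p) = 5 + (-2 - p)/4 = 5 + (-1/2 - p/4) = 9/2 - p/4)
g(M(4 + 1))*(-15) = (9/2 - (4 + 1)/4)**2*(-15) = (9/2 - 1/4*5)**2*(-15) = (9/2 - 5/4)**2*(-15) = (13/4)**2*(-15) = (169/16)*(-15) = -2535/16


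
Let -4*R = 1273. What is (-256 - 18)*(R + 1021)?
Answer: -385107/2 ≈ -1.9255e+5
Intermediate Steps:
R = -1273/4 (R = -¼*1273 = -1273/4 ≈ -318.25)
(-256 - 18)*(R + 1021) = (-256 - 18)*(-1273/4 + 1021) = -274*2811/4 = -385107/2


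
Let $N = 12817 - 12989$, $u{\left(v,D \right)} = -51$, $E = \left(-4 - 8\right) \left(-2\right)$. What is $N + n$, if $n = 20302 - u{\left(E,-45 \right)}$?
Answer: $20181$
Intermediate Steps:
$E = 24$ ($E = \left(-4 - 8\right) \left(-2\right) = \left(-12\right) \left(-2\right) = 24$)
$n = 20353$ ($n = 20302 - -51 = 20302 + 51 = 20353$)
$N = -172$
$N + n = -172 + 20353 = 20181$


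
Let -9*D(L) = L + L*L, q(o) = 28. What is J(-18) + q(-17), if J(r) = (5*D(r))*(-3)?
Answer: 538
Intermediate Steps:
D(L) = -L/9 - L²/9 (D(L) = -(L + L*L)/9 = -(L + L²)/9 = -L/9 - L²/9)
J(r) = 5*r*(1 + r)/3 (J(r) = (5*(-r*(1 + r)/9))*(-3) = -5*r*(1 + r)/9*(-3) = 5*r*(1 + r)/3)
J(-18) + q(-17) = (5/3)*(-18)*(1 - 18) + 28 = (5/3)*(-18)*(-17) + 28 = 510 + 28 = 538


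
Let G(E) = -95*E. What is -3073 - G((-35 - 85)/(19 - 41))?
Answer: -28103/11 ≈ -2554.8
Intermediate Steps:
-3073 - G((-35 - 85)/(19 - 41)) = -3073 - (-95)*(-35 - 85)/(19 - 41) = -3073 - (-95)*(-120/(-22)) = -3073 - (-95)*(-120*(-1/22)) = -3073 - (-95)*60/11 = -3073 - 1*(-5700/11) = -3073 + 5700/11 = -28103/11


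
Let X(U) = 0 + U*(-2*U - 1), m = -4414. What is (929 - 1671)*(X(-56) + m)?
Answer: 7887460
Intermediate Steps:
X(U) = U*(-1 - 2*U) (X(U) = 0 + U*(-1 - 2*U) = U*(-1 - 2*U))
(929 - 1671)*(X(-56) + m) = (929 - 1671)*(-1*(-56)*(1 + 2*(-56)) - 4414) = -742*(-1*(-56)*(1 - 112) - 4414) = -742*(-1*(-56)*(-111) - 4414) = -742*(-6216 - 4414) = -742*(-10630) = 7887460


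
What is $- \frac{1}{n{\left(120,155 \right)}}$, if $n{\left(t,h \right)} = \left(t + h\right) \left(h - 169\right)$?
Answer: $\frac{1}{3850} \approx 0.00025974$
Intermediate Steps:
$n{\left(t,h \right)} = \left(-169 + h\right) \left(h + t\right)$ ($n{\left(t,h \right)} = \left(h + t\right) \left(-169 + h\right) = \left(-169 + h\right) \left(h + t\right)$)
$- \frac{1}{n{\left(120,155 \right)}} = - \frac{1}{155^{2} - 26195 - 20280 + 155 \cdot 120} = - \frac{1}{24025 - 26195 - 20280 + 18600} = - \frac{1}{-3850} = \left(-1\right) \left(- \frac{1}{3850}\right) = \frac{1}{3850}$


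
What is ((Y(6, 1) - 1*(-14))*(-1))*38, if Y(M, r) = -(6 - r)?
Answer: -342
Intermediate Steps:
Y(M, r) = -6 + r
((Y(6, 1) - 1*(-14))*(-1))*38 = (((-6 + 1) - 1*(-14))*(-1))*38 = ((-5 + 14)*(-1))*38 = (9*(-1))*38 = -9*38 = -342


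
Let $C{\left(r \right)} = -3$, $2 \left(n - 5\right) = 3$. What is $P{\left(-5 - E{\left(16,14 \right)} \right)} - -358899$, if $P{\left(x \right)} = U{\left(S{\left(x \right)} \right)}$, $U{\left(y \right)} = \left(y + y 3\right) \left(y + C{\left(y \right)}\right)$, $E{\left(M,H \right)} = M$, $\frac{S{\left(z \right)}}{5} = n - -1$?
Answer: $364074$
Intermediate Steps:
$n = \frac{13}{2}$ ($n = 5 + \frac{1}{2} \cdot 3 = 5 + \frac{3}{2} = \frac{13}{2} \approx 6.5$)
$S{\left(z \right)} = \frac{75}{2}$ ($S{\left(z \right)} = 5 \left(\frac{13}{2} - -1\right) = 5 \left(\frac{13}{2} + 1\right) = 5 \cdot \frac{15}{2} = \frac{75}{2}$)
$U{\left(y \right)} = 4 y \left(-3 + y\right)$ ($U{\left(y \right)} = \left(y + y 3\right) \left(y - 3\right) = \left(y + 3 y\right) \left(-3 + y\right) = 4 y \left(-3 + y\right)$)
$P{\left(x \right)} = 5175$ ($P{\left(x \right)} = 4 \cdot \frac{75}{2} \left(-3 + \frac{75}{2}\right) = 4 \cdot \frac{75}{2} \cdot \frac{69}{2} = 5175$)
$P{\left(-5 - E{\left(16,14 \right)} \right)} - -358899 = 5175 - -358899 = 5175 + 358899 = 364074$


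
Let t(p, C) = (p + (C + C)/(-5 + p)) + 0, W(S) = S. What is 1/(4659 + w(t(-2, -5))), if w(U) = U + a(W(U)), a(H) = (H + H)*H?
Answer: 49/228295 ≈ 0.00021463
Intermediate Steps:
a(H) = 2*H² (a(H) = (2*H)*H = 2*H²)
t(p, C) = p + 2*C/(-5 + p) (t(p, C) = (p + (2*C)/(-5 + p)) + 0 = (p + 2*C/(-5 + p)) + 0 = p + 2*C/(-5 + p))
w(U) = U + 2*U²
1/(4659 + w(t(-2, -5))) = 1/(4659 + (((-2)² - 5*(-2) + 2*(-5))/(-5 - 2))*(1 + 2*(((-2)² - 5*(-2) + 2*(-5))/(-5 - 2)))) = 1/(4659 + ((4 + 10 - 10)/(-7))*(1 + 2*((4 + 10 - 10)/(-7)))) = 1/(4659 + (-⅐*4)*(1 + 2*(-⅐*4))) = 1/(4659 - 4*(1 + 2*(-4/7))/7) = 1/(4659 - 4*(1 - 8/7)/7) = 1/(4659 - 4/7*(-⅐)) = 1/(4659 + 4/49) = 1/(228295/49) = 49/228295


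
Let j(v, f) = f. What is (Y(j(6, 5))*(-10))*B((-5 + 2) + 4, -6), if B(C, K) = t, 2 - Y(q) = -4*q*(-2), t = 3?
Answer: 1140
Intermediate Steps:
Y(q) = 2 - 8*q (Y(q) = 2 - (-4*q)*(-2) = 2 - 8*q)
B(C, K) = 3
(Y(j(6, 5))*(-10))*B((-5 + 2) + 4, -6) = ((2 - 8*5)*(-10))*3 = ((2 - 40)*(-10))*3 = -38*(-10)*3 = 380*3 = 1140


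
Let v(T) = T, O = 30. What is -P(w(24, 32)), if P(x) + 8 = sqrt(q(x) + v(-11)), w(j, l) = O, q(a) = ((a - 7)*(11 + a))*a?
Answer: 8 - sqrt(28279) ≈ -160.16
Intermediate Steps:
q(a) = a*(-7 + a)*(11 + a) (q(a) = ((-7 + a)*(11 + a))*a = a*(-7 + a)*(11 + a))
w(j, l) = 30
P(x) = -8 + sqrt(-11 + x*(-77 + x**2 + 4*x)) (P(x) = -8 + sqrt(x*(-77 + x**2 + 4*x) - 11) = -8 + sqrt(-11 + x*(-77 + x**2 + 4*x)))
-P(w(24, 32)) = -(-8 + sqrt(-11 + 30*(-77 + 30**2 + 4*30))) = -(-8 + sqrt(-11 + 30*(-77 + 900 + 120))) = -(-8 + sqrt(-11 + 30*943)) = -(-8 + sqrt(-11 + 28290)) = -(-8 + sqrt(28279)) = 8 - sqrt(28279)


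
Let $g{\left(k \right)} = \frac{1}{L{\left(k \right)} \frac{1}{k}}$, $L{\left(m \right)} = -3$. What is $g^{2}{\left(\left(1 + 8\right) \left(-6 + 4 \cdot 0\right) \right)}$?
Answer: $324$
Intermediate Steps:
$g{\left(k \right)} = - \frac{k}{3}$ ($g{\left(k \right)} = \frac{1}{\left(-3\right) \frac{1}{k}} = - \frac{k}{3}$)
$g^{2}{\left(\left(1 + 8\right) \left(-6 + 4 \cdot 0\right) \right)} = \left(- \frac{\left(1 + 8\right) \left(-6 + 4 \cdot 0\right)}{3}\right)^{2} = \left(- \frac{9 \left(-6 + 0\right)}{3}\right)^{2} = \left(- \frac{9 \left(-6\right)}{3}\right)^{2} = \left(\left(- \frac{1}{3}\right) \left(-54\right)\right)^{2} = 18^{2} = 324$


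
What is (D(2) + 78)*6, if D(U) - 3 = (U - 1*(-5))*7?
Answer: 780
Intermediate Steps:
D(U) = 38 + 7*U (D(U) = 3 + (U - 1*(-5))*7 = 3 + (U + 5)*7 = 3 + (5 + U)*7 = 3 + (35 + 7*U) = 38 + 7*U)
(D(2) + 78)*6 = ((38 + 7*2) + 78)*6 = ((38 + 14) + 78)*6 = (52 + 78)*6 = 130*6 = 780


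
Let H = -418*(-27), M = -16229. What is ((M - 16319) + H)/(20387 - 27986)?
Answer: 21262/7599 ≈ 2.7980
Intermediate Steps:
H = 11286
((M - 16319) + H)/(20387 - 27986) = ((-16229 - 16319) + 11286)/(20387 - 27986) = (-32548 + 11286)/(-7599) = -21262*(-1/7599) = 21262/7599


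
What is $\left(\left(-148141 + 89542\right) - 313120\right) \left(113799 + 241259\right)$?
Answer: $-131981804702$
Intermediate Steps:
$\left(\left(-148141 + 89542\right) - 313120\right) \left(113799 + 241259\right) = \left(-58599 - 313120\right) 355058 = \left(-371719\right) 355058 = -131981804702$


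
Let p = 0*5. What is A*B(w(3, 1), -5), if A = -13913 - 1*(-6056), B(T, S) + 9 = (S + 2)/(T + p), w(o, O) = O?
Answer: 94284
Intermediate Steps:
p = 0
B(T, S) = -9 + (2 + S)/T (B(T, S) = -9 + (S + 2)/(T + 0) = -9 + (2 + S)/T)
A = -7857 (A = -13913 + 6056 = -7857)
A*B(w(3, 1), -5) = -7857*(2 - 5 - 9*1)/1 = -7857*(2 - 5 - 9) = -7857*(-12) = 94284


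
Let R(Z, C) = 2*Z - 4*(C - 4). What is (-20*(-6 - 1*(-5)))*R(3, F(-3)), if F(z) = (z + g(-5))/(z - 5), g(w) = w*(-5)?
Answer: 660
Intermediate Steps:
g(w) = -5*w
F(z) = (25 + z)/(-5 + z) (F(z) = (z - 5*(-5))/(z - 5) = (z + 25)/(-5 + z) = (25 + z)/(-5 + z))
R(Z, C) = 16 - 4*C + 2*Z (R(Z, C) = 2*Z - 4*(-4 + C) = 2*Z + (16 - 4*C) = 16 - 4*C + 2*Z)
(-20*(-6 - 1*(-5)))*R(3, F(-3)) = (-20*(-6 - 1*(-5)))*(16 - 4*(25 - 3)/(-5 - 3) + 2*3) = (-20*(-6 + 5))*(16 - 4*22/(-8) + 6) = (-20*(-1))*(16 - (-1)*22/2 + 6) = 20*(16 - 4*(-11/4) + 6) = 20*(16 + 11 + 6) = 20*33 = 660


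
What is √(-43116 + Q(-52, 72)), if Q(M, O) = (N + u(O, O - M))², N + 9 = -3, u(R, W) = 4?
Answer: 2*I*√10763 ≈ 207.49*I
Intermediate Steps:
N = -12 (N = -9 - 3 = -12)
Q(M, O) = 64 (Q(M, O) = (-12 + 4)² = (-8)² = 64)
√(-43116 + Q(-52, 72)) = √(-43116 + 64) = √(-43052) = 2*I*√10763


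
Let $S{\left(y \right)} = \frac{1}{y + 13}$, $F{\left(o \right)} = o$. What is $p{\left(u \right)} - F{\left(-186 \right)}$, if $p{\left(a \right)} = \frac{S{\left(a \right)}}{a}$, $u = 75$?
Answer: $\frac{1227601}{6600} \approx 186.0$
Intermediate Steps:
$S{\left(y \right)} = \frac{1}{13 + y}$
$p{\left(a \right)} = \frac{1}{a \left(13 + a\right)}$ ($p{\left(a \right)} = \frac{1}{\left(13 + a\right) a} = \frac{1}{a \left(13 + a\right)}$)
$p{\left(u \right)} - F{\left(-186 \right)} = \frac{1}{75 \left(13 + 75\right)} - -186 = \frac{1}{75 \cdot 88} + 186 = \frac{1}{75} \cdot \frac{1}{88} + 186 = \frac{1}{6600} + 186 = \frac{1227601}{6600}$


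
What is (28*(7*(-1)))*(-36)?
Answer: 7056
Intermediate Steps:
(28*(7*(-1)))*(-36) = (28*(-7))*(-36) = -196*(-36) = 7056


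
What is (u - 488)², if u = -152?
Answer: 409600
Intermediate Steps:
(u - 488)² = (-152 - 488)² = (-640)² = 409600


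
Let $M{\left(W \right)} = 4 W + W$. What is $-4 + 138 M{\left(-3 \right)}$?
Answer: $-2074$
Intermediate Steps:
$M{\left(W \right)} = 5 W$
$-4 + 138 M{\left(-3 \right)} = -4 + 138 \cdot 5 \left(-3\right) = -4 + 138 \left(-15\right) = -4 - 2070 = -2074$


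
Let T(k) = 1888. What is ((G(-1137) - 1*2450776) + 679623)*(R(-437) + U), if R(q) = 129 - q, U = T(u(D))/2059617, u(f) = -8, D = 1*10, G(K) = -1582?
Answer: -2066557157575850/2059617 ≈ -1.0034e+9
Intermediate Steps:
D = 10
U = 1888/2059617 ≈ 0.00091668
((G(-1137) - 1*2450776) + 679623)*(R(-437) + U) = ((-1582 - 1*2450776) + 679623)*((129 - 1*(-437)) + 1888/2059617) = ((-1582 - 2450776) + 679623)*((129 + 437) + 1888/2059617) = (-2452358 + 679623)*(566 + 1888/2059617) = -1772735*1165745110/2059617 = -2066557157575850/2059617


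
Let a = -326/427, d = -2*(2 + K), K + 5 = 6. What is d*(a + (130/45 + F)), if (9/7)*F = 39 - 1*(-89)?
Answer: -781520/1281 ≈ -610.09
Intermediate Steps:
K = 1 (K = -5 + 6 = 1)
F = 896/9 (F = 7*(39 - 1*(-89))/9 = 7*(39 + 89)/9 = (7/9)*128 = 896/9 ≈ 99.556)
d = -6 (d = -2*(2 + 1) = -2*3 = -6)
a = -326/427 (a = -326*1/427 = -326/427 ≈ -0.76347)
d*(a + (130/45 + F)) = -6*(-326/427 + (130/45 + 896/9)) = -6*(-326/427 + (130*(1/45) + 896/9)) = -6*(-326/427 + (26/9 + 896/9)) = -6*(-326/427 + 922/9) = -6*390760/3843 = -781520/1281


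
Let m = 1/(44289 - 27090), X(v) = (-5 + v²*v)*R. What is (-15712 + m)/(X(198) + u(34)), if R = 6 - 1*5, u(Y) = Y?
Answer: -270230687/133505878779 ≈ -0.0020241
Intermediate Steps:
R = 1 (R = 6 - 5 = 1)
X(v) = -5 + v³ (X(v) = (-5 + v²*v)*1 = (-5 + v³)*1 = -5 + v³)
m = 1/17199 ≈ 5.8143e-5
(-15712 + m)/(X(198) + u(34)) = (-15712 + 1/17199)/((-5 + 198³) + 34) = -270230687/(17199*((-5 + 7762392) + 34)) = -270230687/(17199*(7762387 + 34)) = -270230687/17199/7762421 = -270230687/17199*1/7762421 = -270230687/133505878779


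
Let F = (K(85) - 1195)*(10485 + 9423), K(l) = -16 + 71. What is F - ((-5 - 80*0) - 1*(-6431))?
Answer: -22701546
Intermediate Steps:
K(l) = 55
F = -22695120 (F = (55 - 1195)*(10485 + 9423) = -1140*19908 = -22695120)
F - ((-5 - 80*0) - 1*(-6431)) = -22695120 - ((-5 - 80*0) - 1*(-6431)) = -22695120 - ((-5 - 16*0) + 6431) = -22695120 - ((-5 + 0) + 6431) = -22695120 - (-5 + 6431) = -22695120 - 1*6426 = -22695120 - 6426 = -22701546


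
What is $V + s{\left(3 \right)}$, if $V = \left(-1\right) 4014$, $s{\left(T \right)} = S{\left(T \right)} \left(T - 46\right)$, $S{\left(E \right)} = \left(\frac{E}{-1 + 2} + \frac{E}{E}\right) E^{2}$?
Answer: $-5562$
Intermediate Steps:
$S{\left(E \right)} = E^{2} \left(1 + E\right)$ ($S{\left(E \right)} = \left(\frac{E}{1} + 1\right) E^{2} = \left(E 1 + 1\right) E^{2} = \left(E + 1\right) E^{2} = \left(1 + E\right) E^{2} = E^{2} \left(1 + E\right)$)
$s{\left(T \right)} = T^{2} \left(1 + T\right) \left(-46 + T\right)$ ($s{\left(T \right)} = T^{2} \left(1 + T\right) \left(T - 46\right) = T^{2} \left(1 + T\right) \left(-46 + T\right)$)
$V = -4014$
$V + s{\left(3 \right)} = -4014 + 3^{2} \left(1 + 3\right) \left(-46 + 3\right) = -4014 + 9 \cdot 4 \left(-43\right) = -4014 - 1548 = -5562$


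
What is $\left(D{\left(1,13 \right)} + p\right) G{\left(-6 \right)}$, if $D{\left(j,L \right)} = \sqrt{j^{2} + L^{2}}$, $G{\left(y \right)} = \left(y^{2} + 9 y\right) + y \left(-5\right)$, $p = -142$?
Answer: $-1704 + 12 \sqrt{170} \approx -1547.5$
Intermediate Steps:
$G{\left(y \right)} = y^{2} + 4 y$ ($G{\left(y \right)} = \left(y^{2} + 9 y\right) - 5 y = y^{2} + 4 y$)
$D{\left(j,L \right)} = \sqrt{L^{2} + j^{2}}$
$\left(D{\left(1,13 \right)} + p\right) G{\left(-6 \right)} = \left(\sqrt{13^{2} + 1^{2}} - 142\right) \left(- 6 \left(4 - 6\right)\right) = \left(\sqrt{169 + 1} - 142\right) \left(\left(-6\right) \left(-2\right)\right) = \left(\sqrt{170} - 142\right) 12 = \left(-142 + \sqrt{170}\right) 12 = -1704 + 12 \sqrt{170}$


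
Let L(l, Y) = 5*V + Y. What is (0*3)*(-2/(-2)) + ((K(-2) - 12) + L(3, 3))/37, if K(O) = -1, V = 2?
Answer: 0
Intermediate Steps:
L(l, Y) = 10 + Y (L(l, Y) = 5*2 + Y = 10 + Y)
(0*3)*(-2/(-2)) + ((K(-2) - 12) + L(3, 3))/37 = (0*3)*(-2/(-2)) + ((-1 - 12) + (10 + 3))/37 = 0*(-2*(-½)) + (-13 + 13)/37 = 0*1 + (1/37)*0 = 0 + 0 = 0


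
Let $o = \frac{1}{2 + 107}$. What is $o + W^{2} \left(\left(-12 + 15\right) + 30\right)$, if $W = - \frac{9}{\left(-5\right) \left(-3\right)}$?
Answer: $\frac{32398}{2725} \approx 11.889$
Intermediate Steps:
$W = - \frac{3}{5}$ ($W = - \frac{9}{15} = \left(-9\right) \frac{1}{15} = - \frac{3}{5} \approx -0.6$)
$o = \frac{1}{109} \approx 0.0091743$
$o + W^{2} \left(\left(-12 + 15\right) + 30\right) = \frac{1}{109} + \left(- \frac{3}{5}\right)^{2} \left(\left(-12 + 15\right) + 30\right) = \frac{1}{109} + \frac{9 \left(3 + 30\right)}{25} = \frac{1}{109} + \frac{9}{25} \cdot 33 = \frac{1}{109} + \frac{297}{25} = \frac{32398}{2725}$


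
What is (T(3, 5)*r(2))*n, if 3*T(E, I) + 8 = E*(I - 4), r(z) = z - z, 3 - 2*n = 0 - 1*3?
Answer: 0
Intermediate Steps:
n = 3 (n = 3/2 - (0 - 1*3)/2 = 3/2 - (0 - 3)/2 = 3/2 - 1/2*(-3) = 3/2 + 3/2 = 3)
r(z) = 0
T(E, I) = -8/3 + E*(-4 + I)/3 (T(E, I) = -8/3 + (E*(I - 4))/3 = -8/3 + (E*(-4 + I))/3 = -8/3 + E*(-4 + I)/3)
(T(3, 5)*r(2))*n = ((-8/3 - 4/3*3 + (1/3)*3*5)*0)*3 = ((-8/3 - 4 + 5)*0)*3 = -5/3*0*3 = 0*3 = 0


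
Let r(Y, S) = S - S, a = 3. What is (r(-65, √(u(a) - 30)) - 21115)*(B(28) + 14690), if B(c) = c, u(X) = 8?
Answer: -310770570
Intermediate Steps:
r(Y, S) = 0
(r(-65, √(u(a) - 30)) - 21115)*(B(28) + 14690) = (0 - 21115)*(28 + 14690) = -21115*14718 = -310770570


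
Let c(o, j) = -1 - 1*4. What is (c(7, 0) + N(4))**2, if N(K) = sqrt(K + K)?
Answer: 33 - 20*sqrt(2) ≈ 4.7157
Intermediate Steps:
N(K) = sqrt(2)*sqrt(K) (N(K) = sqrt(2*K) = sqrt(2)*sqrt(K))
c(o, j) = -5 (c(o, j) = -1 - 4 = -5)
(c(7, 0) + N(4))**2 = (-5 + sqrt(2)*sqrt(4))**2 = (-5 + sqrt(2)*2)**2 = (-5 + 2*sqrt(2))**2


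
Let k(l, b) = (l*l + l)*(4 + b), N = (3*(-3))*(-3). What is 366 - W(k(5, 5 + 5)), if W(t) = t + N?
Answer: -81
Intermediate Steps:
N = 27 (N = -9*(-3) = 27)
k(l, b) = (4 + b)*(l + l²) (k(l, b) = (l² + l)*(4 + b) = (l + l²)*(4 + b) = (4 + b)*(l + l²))
W(t) = 27 + t (W(t) = t + 27 = 27 + t)
366 - W(k(5, 5 + 5)) = 366 - (27 + 5*(4 + (5 + 5) + 4*5 + (5 + 5)*5)) = 366 - (27 + 5*(4 + 10 + 20 + 10*5)) = 366 - (27 + 5*(4 + 10 + 20 + 50)) = 366 - (27 + 5*84) = 366 - (27 + 420) = 366 - 1*447 = 366 - 447 = -81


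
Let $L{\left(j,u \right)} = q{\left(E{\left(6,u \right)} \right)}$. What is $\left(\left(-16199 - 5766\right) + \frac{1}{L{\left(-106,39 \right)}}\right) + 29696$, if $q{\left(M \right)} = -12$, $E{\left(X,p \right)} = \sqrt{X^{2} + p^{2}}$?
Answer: $\frac{92771}{12} \approx 7730.9$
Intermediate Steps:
$L{\left(j,u \right)} = -12$
$\left(\left(-16199 - 5766\right) + \frac{1}{L{\left(-106,39 \right)}}\right) + 29696 = \left(\left(-16199 - 5766\right) + \frac{1}{-12}\right) + 29696 = \left(-21965 - \frac{1}{12}\right) + 29696 = - \frac{263581}{12} + 29696 = \frac{92771}{12}$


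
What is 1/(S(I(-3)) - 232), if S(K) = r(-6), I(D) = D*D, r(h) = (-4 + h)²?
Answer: -1/132 ≈ -0.0075758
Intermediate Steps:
I(D) = D²
S(K) = 100 (S(K) = (-4 - 6)² = (-10)² = 100)
1/(S(I(-3)) - 232) = 1/(100 - 232) = 1/(-132) = -1/132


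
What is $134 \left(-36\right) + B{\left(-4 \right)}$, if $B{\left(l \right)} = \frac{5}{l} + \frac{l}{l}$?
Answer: $- \frac{19297}{4} \approx -4824.3$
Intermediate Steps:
$B{\left(l \right)} = 1 + \frac{5}{l}$ ($B{\left(l \right)} = \frac{5}{l} + 1 = 1 + \frac{5}{l}$)
$134 \left(-36\right) + B{\left(-4 \right)} = 134 \left(-36\right) + \frac{5 - 4}{-4} = -4824 - \frac{1}{4} = - \frac{19297}{4}$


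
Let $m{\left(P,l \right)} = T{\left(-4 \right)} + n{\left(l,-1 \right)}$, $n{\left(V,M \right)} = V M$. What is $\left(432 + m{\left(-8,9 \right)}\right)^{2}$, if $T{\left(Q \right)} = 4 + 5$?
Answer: $186624$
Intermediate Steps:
$T{\left(Q \right)} = 9$
$n{\left(V,M \right)} = M V$
$m{\left(P,l \right)} = 9 - l$
$\left(432 + m{\left(-8,9 \right)}\right)^{2} = \left(432 + \left(9 - 9\right)\right)^{2} = \left(432 + 0\right)^{2} = 432^{2} = 186624$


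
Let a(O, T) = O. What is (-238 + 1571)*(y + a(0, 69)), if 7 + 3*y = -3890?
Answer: -1731567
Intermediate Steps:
y = -1299 (y = -7/3 + (⅓)*(-3890) = -7/3 - 3890/3 = -1299)
(-238 + 1571)*(y + a(0, 69)) = (-238 + 1571)*(-1299 + 0) = 1333*(-1299) = -1731567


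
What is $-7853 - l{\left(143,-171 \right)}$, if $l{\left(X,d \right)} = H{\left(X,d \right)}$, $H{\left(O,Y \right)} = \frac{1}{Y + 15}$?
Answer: $- \frac{1225067}{156} \approx -7853.0$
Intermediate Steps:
$H{\left(O,Y \right)} = \frac{1}{15 + Y}$
$l{\left(X,d \right)} = \frac{1}{15 + d}$
$-7853 - l{\left(143,-171 \right)} = -7853 - \frac{1}{15 - 171} = -7853 - \frac{1}{-156} = -7853 - - \frac{1}{156} = -7853 + \frac{1}{156} = - \frac{1225067}{156}$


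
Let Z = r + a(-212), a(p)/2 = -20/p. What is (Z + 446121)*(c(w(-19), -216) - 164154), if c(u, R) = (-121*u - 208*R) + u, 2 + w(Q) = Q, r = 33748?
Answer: -56003613534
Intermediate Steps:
w(Q) = -2 + Q
a(p) = -40/p (a(p) = 2*(-20/p) = -40/p)
c(u, R) = -208*R - 120*u (c(u, R) = (-208*R - 121*u) + u = -208*R - 120*u)
Z = 1788654/53 (Z = 33748 - 40/(-212) = 33748 - 40*(-1/212) = 33748 + 10/53 = 1788654/53 ≈ 33748.)
(Z + 446121)*(c(w(-19), -216) - 164154) = (1788654/53 + 446121)*((-208*(-216) - 120*(-2 - 19)) - 164154) = 25433067*((44928 - 120*(-21)) - 164154)/53 = 25433067*((44928 + 2520) - 164154)/53 = 25433067*(47448 - 164154)/53 = (25433067/53)*(-116706) = -56003613534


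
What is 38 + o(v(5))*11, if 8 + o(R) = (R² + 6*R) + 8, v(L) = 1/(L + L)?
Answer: 4471/100 ≈ 44.710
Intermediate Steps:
v(L) = 1/(2*L)
o(R) = R² + 6*R (o(R) = -8 + ((R² + 6*R) + 8) = -8 + (8 + R² + 6*R) = R² + 6*R)
38 + o(v(5))*11 = 38 + (((½)/5)*(6 + (½)/5))*11 = 38 + (((½)*(⅕))*(6 + (½)*(⅕)))*11 = 38 + ((6 + ⅒)/10)*11 = 38 + ((⅒)*(61/10))*11 = 38 + (61/100)*11 = 38 + 671/100 = 4471/100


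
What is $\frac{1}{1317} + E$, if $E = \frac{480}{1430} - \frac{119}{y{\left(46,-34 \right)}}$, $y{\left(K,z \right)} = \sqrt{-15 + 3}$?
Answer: $\frac{63359}{188331} + \frac{119 i \sqrt{3}}{6} \approx 0.33642 + 34.352 i$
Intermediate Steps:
$y{\left(K,z \right)} = 2 i \sqrt{3}$ ($y{\left(K,z \right)} = \sqrt{-12} = 2 i \sqrt{3}$)
$E = \frac{48}{143} + \frac{119 i \sqrt{3}}{6}$ ($E = \frac{480}{1430} - \frac{119}{2 i \sqrt{3}} = 480 \cdot \frac{1}{1430} - 119 \left(- \frac{i \sqrt{3}}{6}\right) = \frac{48}{143} + \frac{119 i \sqrt{3}}{6} \approx 0.33566 + 34.352 i$)
$\frac{1}{1317} + E = \frac{1}{1317} + \left(\frac{48}{143} + \frac{119 i \sqrt{3}}{6}\right) = \frac{63359}{188331} + \frac{119 i \sqrt{3}}{6}$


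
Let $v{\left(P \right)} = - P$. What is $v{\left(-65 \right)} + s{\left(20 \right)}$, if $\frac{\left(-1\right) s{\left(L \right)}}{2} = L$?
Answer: $25$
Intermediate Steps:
$s{\left(L \right)} = - 2 L$
$v{\left(-65 \right)} + s{\left(20 \right)} = \left(-1\right) \left(-65\right) - 40 = 65 - 40 = 25$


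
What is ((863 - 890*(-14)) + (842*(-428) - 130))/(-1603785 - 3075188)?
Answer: 347183/4678973 ≈ 0.074201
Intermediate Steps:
((863 - 890*(-14)) + (842*(-428) - 130))/(-1603785 - 3075188) = ((863 + 12460) + (-360376 - 130))/(-4678973) = (13323 - 360506)*(-1/4678973) = -347183*(-1/4678973) = 347183/4678973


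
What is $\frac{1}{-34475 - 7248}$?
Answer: $- \frac{1}{41723} \approx -2.3968 \cdot 10^{-5}$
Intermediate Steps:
$\frac{1}{-34475 - 7248} = \frac{1}{-41723} = - \frac{1}{41723}$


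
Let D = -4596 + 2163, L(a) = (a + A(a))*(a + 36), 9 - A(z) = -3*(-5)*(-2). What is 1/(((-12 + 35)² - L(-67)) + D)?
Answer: -1/2772 ≈ -0.00036075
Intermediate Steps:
A(z) = 39 (A(z) = 9 - (-3*(-5))*(-2) = 9 - 15*(-2) = 9 - 1*(-30) = 9 + 30 = 39)
L(a) = (36 + a)*(39 + a) (L(a) = (a + 39)*(a + 36) = (39 + a)*(36 + a) = (36 + a)*(39 + a))
D = -2433
1/(((-12 + 35)² - L(-67)) + D) = 1/(((-12 + 35)² - (1404 + (-67)² + 75*(-67))) - 2433) = 1/((23² - (1404 + 4489 - 5025)) - 2433) = 1/((529 - 1*868) - 2433) = 1/((529 - 868) - 2433) = 1/(-339 - 2433) = 1/(-2772) = -1/2772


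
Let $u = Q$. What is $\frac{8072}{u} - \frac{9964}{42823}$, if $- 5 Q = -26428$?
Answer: $\frac{366251922}{282931561} \approx 1.2945$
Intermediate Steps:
$Q = \frac{26428}{5}$ ($Q = \left(- \frac{1}{5}\right) \left(-26428\right) = \frac{26428}{5} \approx 5285.6$)
$u = \frac{26428}{5} \approx 5285.6$
$\frac{8072}{u} - \frac{9964}{42823} = \frac{8072}{\frac{26428}{5}} - \frac{9964}{42823} = 8072 \cdot \frac{5}{26428} - \frac{9964}{42823} = \frac{10090}{6607} - \frac{9964}{42823} = \frac{366251922}{282931561}$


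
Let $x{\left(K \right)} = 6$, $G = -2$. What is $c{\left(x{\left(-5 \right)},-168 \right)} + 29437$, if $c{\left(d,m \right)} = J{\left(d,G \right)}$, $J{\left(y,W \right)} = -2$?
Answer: $29435$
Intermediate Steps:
$c{\left(d,m \right)} = -2$
$c{\left(x{\left(-5 \right)},-168 \right)} + 29437 = -2 + 29437 = 29435$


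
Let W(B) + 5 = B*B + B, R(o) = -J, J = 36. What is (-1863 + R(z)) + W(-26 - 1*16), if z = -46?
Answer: -182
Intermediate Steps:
R(o) = -36 (R(o) = -1*36 = -36)
W(B) = -5 + B + B² (W(B) = -5 + (B*B + B) = -5 + (B² + B) = -5 + (B + B²) = -5 + B + B²)
(-1863 + R(z)) + W(-26 - 1*16) = (-1863 - 36) + (-5 + (-26 - 1*16) + (-26 - 1*16)²) = -1899 + (-5 + (-26 - 16) + (-26 - 16)²) = -1899 + (-5 - 42 + (-42)²) = -1899 + (-5 - 42 + 1764) = -1899 + 1717 = -182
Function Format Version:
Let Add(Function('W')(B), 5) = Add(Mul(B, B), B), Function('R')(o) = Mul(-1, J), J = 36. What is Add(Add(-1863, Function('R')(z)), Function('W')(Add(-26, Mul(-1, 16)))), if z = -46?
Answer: -182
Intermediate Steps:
Function('R')(o) = -36 (Function('R')(o) = Mul(-1, 36) = -36)
Function('W')(B) = Add(-5, B, Pow(B, 2)) (Function('W')(B) = Add(-5, Add(Mul(B, B), B)) = Add(-5, Add(Pow(B, 2), B)) = Add(-5, Add(B, Pow(B, 2))) = Add(-5, B, Pow(B, 2)))
Add(Add(-1863, Function('R')(z)), Function('W')(Add(-26, Mul(-1, 16)))) = Add(Add(-1863, -36), Add(-5, Add(-26, Mul(-1, 16)), Pow(Add(-26, Mul(-1, 16)), 2))) = Add(-1899, Add(-5, Add(-26, -16), Pow(Add(-26, -16), 2))) = Add(-1899, Add(-5, -42, Pow(-42, 2))) = Add(-1899, Add(-5, -42, 1764)) = Add(-1899, 1717) = -182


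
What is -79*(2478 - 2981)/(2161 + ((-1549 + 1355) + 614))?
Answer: 39737/2581 ≈ 15.396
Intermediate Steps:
-79*(2478 - 2981)/(2161 + ((-1549 + 1355) + 614)) = -(-39737)/(2161 + (-194 + 614)) = -(-39737)/(2161 + 420) = -(-39737)/2581 = -79*(-503/2581) = 39737/2581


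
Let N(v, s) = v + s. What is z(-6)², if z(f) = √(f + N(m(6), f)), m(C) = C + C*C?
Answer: 30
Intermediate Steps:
m(C) = C + C²
N(v, s) = s + v
z(f) = √(42 + 2*f) (z(f) = √(f + (f + 6*(1 + 6))) = √(f + (f + 6*7)) = √(f + (f + 42)) = √(f + (42 + f)) = √(42 + 2*f))
z(-6)² = (√(42 + 2*(-6)))² = (√(42 - 12))² = (√30)² = 30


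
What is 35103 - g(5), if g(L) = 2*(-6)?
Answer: 35115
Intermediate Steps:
g(L) = -12
35103 - g(5) = 35103 - 1*(-12) = 35103 + 12 = 35115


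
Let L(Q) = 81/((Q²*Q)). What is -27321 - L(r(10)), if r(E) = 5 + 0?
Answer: -3415206/125 ≈ -27322.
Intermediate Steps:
r(E) = 5
L(Q) = 81/Q³ (L(Q) = 81/(Q³) = 81/Q³)
-27321 - L(r(10)) = -27321 - 81/5³ = -27321 - 81/125 = -3415206/125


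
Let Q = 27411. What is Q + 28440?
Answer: 55851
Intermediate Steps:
Q + 28440 = 27411 + 28440 = 55851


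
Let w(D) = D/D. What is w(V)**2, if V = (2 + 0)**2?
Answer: 1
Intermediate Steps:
V = 4 (V = 2**2 = 4)
w(D) = 1
w(V)**2 = 1**2 = 1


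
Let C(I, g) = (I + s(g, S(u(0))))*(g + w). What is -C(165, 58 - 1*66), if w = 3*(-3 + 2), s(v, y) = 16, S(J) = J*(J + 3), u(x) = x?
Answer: 1991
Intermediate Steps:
S(J) = J*(3 + J)
w = -3 (w = 3*(-1) = -3)
C(I, g) = (-3 + g)*(16 + I) (C(I, g) = (I + 16)*(g - 3) = (16 + I)*(-3 + g) = (-3 + g)*(16 + I))
-C(165, 58 - 1*66) = -(-48 - 3*165 + 16*(58 - 1*66) + 165*(58 - 1*66)) = -(-48 - 495 + 16*(58 - 66) + 165*(58 - 66)) = -(-48 - 495 + 16*(-8) + 165*(-8)) = -(-48 - 495 - 128 - 1320) = -1*(-1991) = 1991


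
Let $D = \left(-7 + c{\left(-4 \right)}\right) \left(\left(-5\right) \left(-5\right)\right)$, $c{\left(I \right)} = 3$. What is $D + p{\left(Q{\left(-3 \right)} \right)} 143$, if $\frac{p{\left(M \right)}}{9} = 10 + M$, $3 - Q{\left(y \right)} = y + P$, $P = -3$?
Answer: $24353$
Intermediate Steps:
$Q{\left(y \right)} = 6 - y$ ($Q{\left(y \right)} = 3 - \left(y - 3\right) = 3 - \left(-3 + y\right) = 6 - y$)
$p{\left(M \right)} = 90 + 9 M$ ($p{\left(M \right)} = 9 \left(10 + M\right) = 90 + 9 M$)
$D = -100$ ($D = \left(-7 + 3\right) \left(\left(-5\right) \left(-5\right)\right) = \left(-4\right) 25 = -100$)
$D + p{\left(Q{\left(-3 \right)} \right)} 143 = -100 + \left(90 + 9 \left(6 - -3\right)\right) 143 = -100 + \left(90 + 9 \left(6 + 3\right)\right) 143 = -100 + \left(90 + 9 \cdot 9\right) 143 = -100 + \left(90 + 81\right) 143 = -100 + 171 \cdot 143 = -100 + 24453 = 24353$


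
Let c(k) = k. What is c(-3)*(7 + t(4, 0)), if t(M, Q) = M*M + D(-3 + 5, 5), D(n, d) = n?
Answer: -75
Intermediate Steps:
t(M, Q) = 2 + M**2 (t(M, Q) = M*M + (-3 + 5) = M**2 + 2 = 2 + M**2)
c(-3)*(7 + t(4, 0)) = -3*(7 + (2 + 4**2)) = -3*(7 + (2 + 16)) = -3*(7 + 18) = -3*25 = -75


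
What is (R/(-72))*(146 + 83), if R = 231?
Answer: -17633/24 ≈ -734.71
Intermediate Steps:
(R/(-72))*(146 + 83) = (231/(-72))*(146 + 83) = (231*(-1/72))*229 = -77/24*229 = -17633/24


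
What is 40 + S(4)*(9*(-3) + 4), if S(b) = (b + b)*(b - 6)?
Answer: 408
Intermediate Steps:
S(b) = 2*b*(-6 + b) (S(b) = (2*b)*(-6 + b) = 2*b*(-6 + b))
40 + S(4)*(9*(-3) + 4) = 40 + (2*4*(-6 + 4))*(9*(-3) + 4) = 40 + (2*4*(-2))*(-27 + 4) = 40 - 16*(-23) = 40 + 368 = 408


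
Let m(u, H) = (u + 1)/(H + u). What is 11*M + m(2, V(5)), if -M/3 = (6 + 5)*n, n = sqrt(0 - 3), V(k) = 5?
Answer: 3/7 - 363*I*sqrt(3) ≈ 0.42857 - 628.73*I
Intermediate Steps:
n = I*sqrt(3) (n = sqrt(-3) = I*sqrt(3) ≈ 1.732*I)
m(u, H) = (1 + u)/(H + u)
M = -33*I*sqrt(3) (M = -3*(6 + 5)*I*sqrt(3) = -33*I*sqrt(3) ≈ -57.158*I)
11*M + m(2, V(5)) = 11*(-33*I*sqrt(3)) + (1 + 2)/(5 + 2) = -363*I*sqrt(3) + 3/7 = 3/7 - 363*I*sqrt(3)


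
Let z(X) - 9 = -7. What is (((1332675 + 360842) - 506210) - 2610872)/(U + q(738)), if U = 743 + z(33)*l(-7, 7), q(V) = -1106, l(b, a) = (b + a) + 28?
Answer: 1423565/307 ≈ 4637.0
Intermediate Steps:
l(b, a) = 28 + a + b (l(b, a) = (a + b) + 28 = 28 + a + b)
z(X) = 2 (z(X) = 9 - 7 = 2)
U = 799 (U = 743 + 2*(28 + 7 - 7) = 743 + 2*28 = 743 + 56 = 799)
(((1332675 + 360842) - 506210) - 2610872)/(U + q(738)) = (((1332675 + 360842) - 506210) - 2610872)/(799 - 1106) = ((1693517 - 506210) - 2610872)/(-307) = (1187307 - 2610872)*(-1/307) = -1423565*(-1/307) = 1423565/307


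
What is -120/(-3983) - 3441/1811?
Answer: -13488183/7213213 ≈ -1.8699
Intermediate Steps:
-120/(-3983) - 3441/1811 = -120*(-1/3983) - 3441*1/1811 = 120/3983 - 3441/1811 = -13488183/7213213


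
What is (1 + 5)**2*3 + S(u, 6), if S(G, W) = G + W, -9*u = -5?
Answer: 1031/9 ≈ 114.56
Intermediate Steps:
u = 5/9 (u = -1/9*(-5) = 5/9 ≈ 0.55556)
(1 + 5)**2*3 + S(u, 6) = (1 + 5)**2*3 + (5/9 + 6) = 6**2*3 + 59/9 = 36*3 + 59/9 = 108 + 59/9 = 1031/9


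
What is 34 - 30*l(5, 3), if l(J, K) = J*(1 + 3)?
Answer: -566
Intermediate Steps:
l(J, K) = 4*J (l(J, K) = J*4 = 4*J)
34 - 30*l(5, 3) = 34 - 30*4*5 = 34 - 600 = -566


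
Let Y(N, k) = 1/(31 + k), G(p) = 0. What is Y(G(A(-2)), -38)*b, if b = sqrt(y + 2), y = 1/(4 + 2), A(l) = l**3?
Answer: -sqrt(78)/42 ≈ -0.21028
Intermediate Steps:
y = 1/6 ≈ 0.16667
b = sqrt(78)/6 (b = sqrt(1/6 + 2) = sqrt(13/6) = sqrt(78)/6 ≈ 1.4720)
Y(G(A(-2)), -38)*b = (sqrt(78)/6)/(31 - 38) = (sqrt(78)/6)/(-7) = -sqrt(78)/42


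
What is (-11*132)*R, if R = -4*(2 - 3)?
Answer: -5808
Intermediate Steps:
R = 4 (R = -4*(-1) = 4)
(-11*132)*R = -11*132*4 = -1452*4 = -5808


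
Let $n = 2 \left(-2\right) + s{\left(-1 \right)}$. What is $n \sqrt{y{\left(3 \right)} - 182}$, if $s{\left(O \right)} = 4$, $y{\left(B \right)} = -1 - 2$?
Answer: $0$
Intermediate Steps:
$y{\left(B \right)} = -3$
$n = 0$ ($n = 2 \left(-2\right) + 4 = -4 + 4 = 0$)
$n \sqrt{y{\left(3 \right)} - 182} = 0 \sqrt{-3 - 182} = 0 \sqrt{-185} = 0 i \sqrt{185} = 0$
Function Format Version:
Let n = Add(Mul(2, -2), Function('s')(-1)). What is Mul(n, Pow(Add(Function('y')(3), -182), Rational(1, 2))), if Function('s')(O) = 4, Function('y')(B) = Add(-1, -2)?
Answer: 0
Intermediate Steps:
Function('y')(B) = -3
n = 0 (n = Add(Mul(2, -2), 4) = Add(-4, 4) = 0)
Mul(n, Pow(Add(Function('y')(3), -182), Rational(1, 2))) = Mul(0, Pow(Add(-3, -182), Rational(1, 2))) = Mul(0, Pow(-185, Rational(1, 2))) = Mul(0, Mul(I, Pow(185, Rational(1, 2)))) = 0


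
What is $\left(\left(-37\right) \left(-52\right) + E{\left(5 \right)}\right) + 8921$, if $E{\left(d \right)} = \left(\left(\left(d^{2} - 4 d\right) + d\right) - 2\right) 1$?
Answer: $10853$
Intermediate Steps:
$E{\left(d \right)} = -2 + d^{2} - 3 d$ ($E{\left(d \right)} = \left(\left(d^{2} - 3 d\right) - 2\right) 1 = \left(-2 + d^{2} - 3 d\right) 1 = -2 + d^{2} - 3 d$)
$\left(\left(-37\right) \left(-52\right) + E{\left(5 \right)}\right) + 8921 = \left(\left(-37\right) \left(-52\right) - \left(17 - 25\right)\right) + 8921 = \left(1924 - -8\right) + 8921 = \left(1924 + 8\right) + 8921 = 1932 + 8921 = 10853$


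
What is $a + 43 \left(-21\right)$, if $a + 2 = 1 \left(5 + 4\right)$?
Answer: $-896$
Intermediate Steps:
$a = 7$ ($a = -2 + 1 \left(5 + 4\right) = -2 + 1 \cdot 9 = -2 + 9 = 7$)
$a + 43 \left(-21\right) = 7 + 43 \left(-21\right) = 7 - 903 = -896$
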